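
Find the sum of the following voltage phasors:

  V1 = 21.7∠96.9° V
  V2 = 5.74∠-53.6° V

Step 1 — Convert each phasor to rectangular form:
  V1 = 21.7·(cos(96.9°) + j·sin(96.9°)) = -2.607 + j21.54 V
  V2 = 5.74·(cos(-53.6°) + j·sin(-53.6°)) = 3.406 - j4.62 V
Step 2 — Sum components: V_total = 0.7993 + j16.92 V.
Step 3 — Convert to polar: |V_total| = 16.94 V, ∠V_total = 87.3°.

V_total = 16.94∠87.3° V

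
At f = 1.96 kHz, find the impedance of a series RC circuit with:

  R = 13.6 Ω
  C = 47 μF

Step 1 — Angular frequency: ω = 2π·f = 2π·1960 = 1.232e+04 rad/s.
Step 2 — Component impedances:
  R: Z = R = 13.6 Ω
  C: Z = 1/(jωC) = -j/(ω·C) = 0 - j1.728 Ω
Step 3 — Series combination: Z_total = R + C = 13.6 - j1.728 Ω = 13.71∠-7.2° Ω.

Z = 13.6 - j1.728 Ω = 13.71∠-7.2° Ω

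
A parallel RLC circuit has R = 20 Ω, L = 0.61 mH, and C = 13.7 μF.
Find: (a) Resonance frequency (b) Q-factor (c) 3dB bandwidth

Step 1 — Resonance: ω₀ = 1/√(LC) = 1/√(0.00061·1.37e-05) = 1.094e+04 rad/s.
Step 2 — f₀ = ω₀/(2π) = 1741 Hz.
Step 3 — Parallel Q: Q = R/(ω₀L) = 20/(1.094e+04·0.00061) = 2.997.
Step 4 — Bandwidth: Δω = ω₀/Q = 3650 rad/s; BW = Δω/(2π) = 580.9 Hz.

(a) f₀ = 1741 Hz  (b) Q = 2.997  (c) BW = 580.9 Hz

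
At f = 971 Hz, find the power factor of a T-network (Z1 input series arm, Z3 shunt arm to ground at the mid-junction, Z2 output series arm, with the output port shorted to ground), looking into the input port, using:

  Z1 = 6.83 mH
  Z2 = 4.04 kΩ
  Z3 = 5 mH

Step 1 — Angular frequency: ω = 2π·f = 2π·971 = 6101 rad/s.
Step 2 — Component impedances:
  Z1: Z = jωL = j·6101·0.00683 = 0 + j41.67 Ω
  Z2: Z = R = 4040 Ω
  Z3: Z = jωL = j·6101·0.005 = 0 + j30.5 Ω
Step 3 — With the output port shorted to ground, the output series arm Z2 runs from the junction to ground; the shunt arm Z3 also runs from the junction to ground. They appear in parallel: Z3 || Z2 = 0.2303 + j30.5 Ω.
Step 4 — Series with input arm Z1: Z_in = Z1 + (Z3 || Z2) = 0.2303 + j72.17 Ω = 72.17∠89.8° Ω.
Step 5 — Power factor: PF = cos(φ) = Re(Z)/|Z| = 0.2303/72.17 = 0.003191.
Step 6 — Type: Im(Z) = 72.17 ⇒ lagging (phase φ = 89.8°).

PF = 0.003191 (lagging, φ = 89.8°)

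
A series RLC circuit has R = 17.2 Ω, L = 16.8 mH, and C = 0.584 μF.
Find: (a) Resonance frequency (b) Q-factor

Step 1 — Resonance condition Im(Z)=0 gives ω₀ = 1/√(LC).
Step 2 — ω₀ = 1/√(0.0168·5.84e-07) = 1.01e+04 rad/s.
Step 3 — f₀ = ω₀/(2π) = 1607 Hz.
Step 4 — Series Q: Q = ω₀L/R = 1.01e+04·0.0168/17.2 = 9.861.

(a) f₀ = 1607 Hz  (b) Q = 9.861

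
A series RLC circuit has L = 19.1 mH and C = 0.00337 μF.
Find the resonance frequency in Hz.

Step 1 — Resonance condition Im(Z)=0 gives ω₀ = 1/√(LC).
Step 2 — ω₀ = 1/√(0.0191·3.37e-09) = 1.246e+05 rad/s.
Step 3 — f₀ = ω₀/(2π) = 1.984e+04 Hz.

f₀ = 1.984e+04 Hz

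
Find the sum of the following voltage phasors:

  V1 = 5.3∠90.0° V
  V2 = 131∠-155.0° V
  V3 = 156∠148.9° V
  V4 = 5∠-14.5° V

Step 1 — Convert each phasor to rectangular form:
  V1 = 5.3·(cos(90.0°) + j·sin(90.0°)) = 0 + j5.3 V
  V2 = 131·(cos(-155.0°) + j·sin(-155.0°)) = -118.7 - j55.36 V
  V3 = 156·(cos(148.9°) + j·sin(148.9°)) = -133.6 + j80.58 V
  V4 = 5·(cos(-14.5°) + j·sin(-14.5°)) = 4.841 - j1.252 V
Step 2 — Sum components: V_total = -247.5 + j29.26 V.
Step 3 — Convert to polar: |V_total| = 249.2 V, ∠V_total = 173.3°.

V_total = 249.2∠173.3° V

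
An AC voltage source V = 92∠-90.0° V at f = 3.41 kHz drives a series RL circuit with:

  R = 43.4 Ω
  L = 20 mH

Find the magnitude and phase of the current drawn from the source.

Step 1 — Angular frequency: ω = 2π·f = 2π·3410 = 2.143e+04 rad/s.
Step 2 — Component impedances:
  R: Z = R = 43.4 Ω
  L: Z = jωL = j·2.143e+04·0.02 = 0 + j428.5 Ω
Step 3 — Series combination: Z_total = R + L = 43.4 + j428.5 Ω = 430.7∠84.2° Ω.
Step 4 — Source phasor: V = 92∠-90.0° V = 0 - j92 V.
Step 5 — Ohm's law: I = V / Z_total = (0 - j92) / (43.4 + j428.5) = -0.2125 - j0.02152 A.
Step 6 — Convert to polar: |I| = 0.2136 A, ∠I = -174.2°.

I = 0.2136∠-174.2° A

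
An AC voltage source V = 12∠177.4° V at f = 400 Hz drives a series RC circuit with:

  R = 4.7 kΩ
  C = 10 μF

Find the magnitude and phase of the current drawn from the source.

Step 1 — Angular frequency: ω = 2π·f = 2π·400 = 2513 rad/s.
Step 2 — Component impedances:
  R: Z = R = 4700 Ω
  C: Z = 1/(jωC) = -j/(ω·C) = 0 - j39.79 Ω
Step 3 — Series combination: Z_total = R + C = 4700 - j39.79 Ω = 4700∠-0.5° Ω.
Step 4 — Source phasor: V = 12∠177.4° V = -11.99 + j0.5444 V.
Step 5 — Ohm's law: I = V / Z_total = (-11.99 + j0.5444) / (4700 - j39.79) = -0.002551 + j9.422e-05 A.
Step 6 — Convert to polar: |I| = 0.002553 A, ∠I = 177.9°.

I = 0.002553∠177.9° A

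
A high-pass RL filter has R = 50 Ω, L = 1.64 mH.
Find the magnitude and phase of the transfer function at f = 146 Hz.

Step 1 — Angular frequency: ω = 2π·146 = 917.3 rad/s.
Step 2 — Transfer function: H(jω) = jωL/(R + jωL).
Step 3 — Numerator jωL = j·1.504; denominator R + jωL = 50 + j1.504.
Step 4 — H = 0.0009045 + j0.03006.
Step 5 — Magnitude: |H| = 0.03008 (-30.4 dB); phase: φ = 88.3°.

|H| = 0.03008 (-30.4 dB), φ = 88.3°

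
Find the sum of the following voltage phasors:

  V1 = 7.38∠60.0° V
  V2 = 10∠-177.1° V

Step 1 — Convert each phasor to rectangular form:
  V1 = 7.38·(cos(60.0°) + j·sin(60.0°)) = 3.69 + j6.391 V
  V2 = 10·(cos(-177.1°) + j·sin(-177.1°)) = -9.987 - j0.5059 V
Step 2 — Sum components: V_total = -6.297 + j5.885 V.
Step 3 — Convert to polar: |V_total| = 8.619 V, ∠V_total = 136.9°.

V_total = 8.619∠136.9° V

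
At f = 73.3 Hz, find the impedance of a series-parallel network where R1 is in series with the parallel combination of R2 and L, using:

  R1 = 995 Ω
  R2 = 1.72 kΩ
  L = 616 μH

Step 1 — Angular frequency: ω = 2π·f = 2π·73.3 = 460.6 rad/s.
Step 2 — Component impedances:
  R1: Z = R = 995 Ω
  R2: Z = R = 1720 Ω
  L: Z = jωL = j·460.6·0.000616 = 0 + j0.2837 Ω
Step 3 — Parallel branch: R2 || L = 1/(1/R2 + 1/L) = 4.68e-05 + j0.2837 Ω.
Step 4 — Series with R1: Z_total = R1 + (R2 || L) = 995 + j0.2837 Ω = 995∠0.0° Ω.

Z = 995 + j0.2837 Ω = 995∠0.0° Ω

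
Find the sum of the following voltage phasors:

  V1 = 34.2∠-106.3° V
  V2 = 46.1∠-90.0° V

Step 1 — Convert each phasor to rectangular form:
  V1 = 34.2·(cos(-106.3°) + j·sin(-106.3°)) = -9.599 - j32.83 V
  V2 = 46.1·(cos(-90.0°) + j·sin(-90.0°)) = 0 - j46.1 V
Step 2 — Sum components: V_total = -9.599 - j78.93 V.
Step 3 — Convert to polar: |V_total| = 79.51 V, ∠V_total = -96.9°.

V_total = 79.51∠-96.9° V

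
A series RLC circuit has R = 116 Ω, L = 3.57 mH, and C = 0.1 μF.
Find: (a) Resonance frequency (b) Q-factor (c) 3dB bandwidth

Step 1 — Resonance condition Im(Z)=0 gives ω₀ = 1/√(LC).
Step 2 — ω₀ = 1/√(0.00357·1e-07) = 5.293e+04 rad/s.
Step 3 — f₀ = ω₀/(2π) = 8423 Hz.
Step 4 — Series Q: Q = ω₀L/R = 5.293e+04·0.00357/116 = 1.629.
Step 5 — 3dB bandwidth: Δω = ω₀/Q = 3.249e+04 rad/s; BW = Δω/(2π) = 5171 Hz.

(a) f₀ = 8423 Hz  (b) Q = 1.629  (c) BW = 5171 Hz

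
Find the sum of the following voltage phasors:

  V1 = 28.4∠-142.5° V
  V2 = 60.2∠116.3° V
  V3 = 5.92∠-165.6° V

Step 1 — Convert each phasor to rectangular form:
  V1 = 28.4·(cos(-142.5°) + j·sin(-142.5°)) = -22.53 - j17.29 V
  V2 = 60.2·(cos(116.3°) + j·sin(116.3°)) = -26.67 + j53.97 V
  V3 = 5.92·(cos(-165.6°) + j·sin(-165.6°)) = -5.734 - j1.472 V
Step 2 — Sum components: V_total = -54.94 + j35.21 V.
Step 3 — Convert to polar: |V_total| = 65.25 V, ∠V_total = 147.3°.

V_total = 65.25∠147.3° V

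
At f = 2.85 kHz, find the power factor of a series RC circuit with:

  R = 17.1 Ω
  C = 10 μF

Step 1 — Angular frequency: ω = 2π·f = 2π·2850 = 1.791e+04 rad/s.
Step 2 — Component impedances:
  R: Z = R = 17.1 Ω
  C: Z = 1/(jωC) = -j/(ω·C) = 0 - j5.584 Ω
Step 3 — Series combination: Z_total = R + C = 17.1 - j5.584 Ω = 17.99∠-18.1° Ω.
Step 4 — Power factor: PF = cos(φ) = Re(Z)/|Z| = 17.1/17.989 = 0.9506.
Step 5 — Type: Im(Z) = -5.584 ⇒ leading (phase φ = -18.1°).

PF = 0.9506 (leading, φ = -18.1°)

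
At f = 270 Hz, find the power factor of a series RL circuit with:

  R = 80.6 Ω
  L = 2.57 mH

Step 1 — Angular frequency: ω = 2π·f = 2π·270 = 1696 rad/s.
Step 2 — Component impedances:
  R: Z = R = 80.6 Ω
  L: Z = jωL = j·1696·0.00257 = 0 + j4.36 Ω
Step 3 — Series combination: Z_total = R + L = 80.6 + j4.36 Ω = 80.72∠3.1° Ω.
Step 4 — Power factor: PF = cos(φ) = Re(Z)/|Z| = 80.6/80.72 = 0.9985.
Step 5 — Type: Im(Z) = 4.36 ⇒ lagging (phase φ = 3.1°).

PF = 0.9985 (lagging, φ = 3.1°)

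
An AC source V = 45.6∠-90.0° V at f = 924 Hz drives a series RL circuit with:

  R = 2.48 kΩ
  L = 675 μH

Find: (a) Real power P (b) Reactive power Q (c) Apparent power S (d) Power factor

Step 1 — Angular frequency: ω = 2π·f = 2π·924 = 5806 rad/s.
Step 2 — Component impedances:
  R: Z = R = 2480 Ω
  L: Z = jωL = j·5806·0.000675 = 0 + j3.919 Ω
Step 3 — Series combination: Z_total = R + L = 2480 + j3.919 Ω = 2480∠0.1° Ω.
Step 4 — Source phasor: V = 45.6∠-90.0° V = 0 - j45.6 V.
Step 5 — Current: I = V / Z = -2.905e-05 - j0.01839 A = 0.01839∠-90.1° A.
Step 6 — Complex power: S = V·I* = 0.8384 + j0.001325 VA.
Step 7 — Real power: P = Re(S) = 0.8384 W.
Step 8 — Reactive power: Q = Im(S) = 0.001325 VAR.
Step 9 — Apparent power: |S| = 0.8385 VA.
Step 10 — Power factor: PF = P/|S| = 1 (lagging).

(a) P = 0.8384 W  (b) Q = 0.001325 VAR  (c) S = 0.8385 VA  (d) PF = 1 (lagging)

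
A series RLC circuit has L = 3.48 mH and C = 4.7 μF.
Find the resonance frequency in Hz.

Step 1 — Resonance condition Im(Z)=0 gives ω₀ = 1/√(LC).
Step 2 — ω₀ = 1/√(0.00348·4.7e-06) = 7819 rad/s.
Step 3 — f₀ = ω₀/(2π) = 1244 Hz.

f₀ = 1244 Hz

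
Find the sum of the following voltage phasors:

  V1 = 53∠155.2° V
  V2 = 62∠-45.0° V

Step 1 — Convert each phasor to rectangular form:
  V1 = 53·(cos(155.2°) + j·sin(155.2°)) = -48.11 + j22.23 V
  V2 = 62·(cos(-45.0°) + j·sin(-45.0°)) = 43.84 - j43.84 V
Step 2 — Sum components: V_total = -4.272 - j21.61 V.
Step 3 — Convert to polar: |V_total| = 22.03 V, ∠V_total = -101.2°.

V_total = 22.03∠-101.2° V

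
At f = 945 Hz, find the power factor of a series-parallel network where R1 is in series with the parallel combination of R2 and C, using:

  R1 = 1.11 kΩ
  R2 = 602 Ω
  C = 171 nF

Step 1 — Angular frequency: ω = 2π·f = 2π·945 = 5938 rad/s.
Step 2 — Component impedances:
  R1: Z = R = 1110 Ω
  R2: Z = R = 602 Ω
  C: Z = 1/(jωC) = -j/(ω·C) = 0 - j984.9 Ω
Step 3 — Parallel branch: R2 || C = 1/(1/R2 + 1/C) = 438.3 - j267.9 Ω.
Step 4 — Series with R1: Z_total = R1 + (R2 || C) = 1548 - j267.9 Ω = 1571∠-9.8° Ω.
Step 5 — Power factor: PF = cos(φ) = Re(Z)/|Z| = 1548/1571 = 0.9854.
Step 6 — Type: Im(Z) = -267.9 ⇒ leading (phase φ = -9.8°).

PF = 0.9854 (leading, φ = -9.8°)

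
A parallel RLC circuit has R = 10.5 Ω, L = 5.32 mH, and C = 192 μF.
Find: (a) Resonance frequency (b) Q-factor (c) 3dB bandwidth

Step 1 — Resonance: ω₀ = 1/√(LC) = 1/√(0.00532·0.000192) = 989.4 rad/s.
Step 2 — f₀ = ω₀/(2π) = 157.5 Hz.
Step 3 — Parallel Q: Q = R/(ω₀L) = 10.5/(989.4·0.00532) = 1.995.
Step 4 — Bandwidth: Δω = ω₀/Q = 496 rad/s; BW = Δω/(2π) = 78.95 Hz.

(a) f₀ = 157.5 Hz  (b) Q = 1.995  (c) BW = 78.95 Hz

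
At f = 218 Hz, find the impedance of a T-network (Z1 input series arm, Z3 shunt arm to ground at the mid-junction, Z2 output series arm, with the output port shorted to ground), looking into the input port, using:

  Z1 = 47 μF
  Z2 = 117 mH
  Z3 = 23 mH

Step 1 — Angular frequency: ω = 2π·f = 2π·218 = 1370 rad/s.
Step 2 — Component impedances:
  Z1: Z = 1/(jωC) = -j/(ω·C) = 0 - j15.53 Ω
  Z2: Z = jωL = j·1370·0.117 = 0 + j160.3 Ω
  Z3: Z = jωL = j·1370·0.023 = 0 + j31.5 Ω
Step 3 — With the output port shorted to ground, the output series arm Z2 runs from the junction to ground; the shunt arm Z3 also runs from the junction to ground. They appear in parallel: Z3 || Z2 = 0 + j26.33 Ω.
Step 4 — Series with input arm Z1: Z_in = Z1 + (Z3 || Z2) = 0 + j10.79 Ω = 10.79∠90.0° Ω.

Z = 0 + j10.79 Ω = 10.79∠90.0° Ω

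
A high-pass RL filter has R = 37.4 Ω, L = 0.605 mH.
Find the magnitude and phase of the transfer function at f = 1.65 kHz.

Step 1 — Angular frequency: ω = 2π·1650 = 1.037e+04 rad/s.
Step 2 — Transfer function: H(jω) = jωL/(R + jωL).
Step 3 — Numerator jωL = j·6.272; denominator R + jωL = 37.4 + j6.272.
Step 4 — H = 0.02736 + j0.1631.
Step 5 — Magnitude: |H| = 0.1654 (-15.6 dB); phase: φ = 80.5°.

|H| = 0.1654 (-15.6 dB), φ = 80.5°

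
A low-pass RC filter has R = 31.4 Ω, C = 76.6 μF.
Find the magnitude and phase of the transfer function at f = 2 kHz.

Step 1 — Angular frequency: ω = 2π·2000 = 1.257e+04 rad/s.
Step 2 — Transfer function: H(jω) = 1/(1 + jωRC).
Step 3 — Denominator: 1 + jωRC = 1 + j·1.257e+04·31.4·7.66e-05 = 1 + j30.23.
Step 4 — H = 0.001093 - j0.03305.
Step 5 — Magnitude: |H| = 0.03307 (-29.6 dB); phase: φ = -88.1°.

|H| = 0.03307 (-29.6 dB), φ = -88.1°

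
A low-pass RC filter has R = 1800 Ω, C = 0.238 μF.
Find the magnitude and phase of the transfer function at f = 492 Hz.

Step 1 — Angular frequency: ω = 2π·492 = 3091 rad/s.
Step 2 — Transfer function: H(jω) = 1/(1 + jωRC).
Step 3 — Denominator: 1 + jωRC = 1 + j·3091·1800·2.38e-07 = 1 + j1.324.
Step 4 — H = 0.3631 - j0.4809.
Step 5 — Magnitude: |H| = 0.6026 (-4.4 dB); phase: φ = -52.9°.

|H| = 0.6026 (-4.4 dB), φ = -52.9°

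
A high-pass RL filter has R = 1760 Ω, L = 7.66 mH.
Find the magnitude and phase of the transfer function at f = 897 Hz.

Step 1 — Angular frequency: ω = 2π·897 = 5636 rad/s.
Step 2 — Transfer function: H(jω) = jωL/(R + jωL).
Step 3 — Numerator jωL = j·43.17; denominator R + jωL = 1760 + j43.17.
Step 4 — H = 0.0006013 + j0.02451.
Step 5 — Magnitude: |H| = 0.02452 (-32.2 dB); phase: φ = 88.6°.

|H| = 0.02452 (-32.2 dB), φ = 88.6°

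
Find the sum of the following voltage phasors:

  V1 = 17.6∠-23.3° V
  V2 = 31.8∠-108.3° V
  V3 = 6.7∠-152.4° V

Step 1 — Convert each phasor to rectangular form:
  V1 = 17.6·(cos(-23.3°) + j·sin(-23.3°)) = 16.16 - j6.962 V
  V2 = 31.8·(cos(-108.3°) + j·sin(-108.3°)) = -9.985 - j30.19 V
  V3 = 6.7·(cos(-152.4°) + j·sin(-152.4°)) = -5.938 - j3.104 V
Step 2 — Sum components: V_total = 0.2421 - j40.26 V.
Step 3 — Convert to polar: |V_total| = 40.26 V, ∠V_total = -89.7°.

V_total = 40.26∠-89.7° V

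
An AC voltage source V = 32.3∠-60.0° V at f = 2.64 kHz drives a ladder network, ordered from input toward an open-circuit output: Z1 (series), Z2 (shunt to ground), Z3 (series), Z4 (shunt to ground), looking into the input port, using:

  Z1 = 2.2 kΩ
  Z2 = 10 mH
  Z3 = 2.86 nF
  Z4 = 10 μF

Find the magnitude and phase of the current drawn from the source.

Step 1 — Angular frequency: ω = 2π·f = 2π·2640 = 1.659e+04 rad/s.
Step 2 — Component impedances:
  Z1: Z = R = 2200 Ω
  Z2: Z = jωL = j·1.659e+04·0.01 = 0 + j165.9 Ω
  Z3: Z = 1/(jωC) = -j/(ω·C) = 0 - j2.108e+04 Ω
  Z4: Z = 1/(jωC) = -j/(ω·C) = 0 - j6.029 Ω
Step 3 — Ladder network (open output): work backward from the far end, alternating series and parallel combinations. Z_in = 2200 + j167.2 Ω = 2206∠4.3° Ω.
Step 4 — Source phasor: V = 32.3∠-60.0° V = 16.15 - j27.97 V.
Step 5 — Ohm's law: I = V / Z_total = (16.15 - j27.97) / (2200 + j167.2) = 0.006338 - j0.0132 A.
Step 6 — Convert to polar: |I| = 0.01464 A, ∠I = -64.3°.

I = 0.01464∠-64.3° A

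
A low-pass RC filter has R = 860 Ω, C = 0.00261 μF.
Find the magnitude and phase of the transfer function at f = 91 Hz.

Step 1 — Angular frequency: ω = 2π·91 = 571.8 rad/s.
Step 2 — Transfer function: H(jω) = 1/(1 + jωRC).
Step 3 — Denominator: 1 + jωRC = 1 + j·571.8·860·2.61e-09 = 1 + j0.001283.
Step 4 — H = 1 - j0.001283.
Step 5 — Magnitude: |H| = 1 (-0.0 dB); phase: φ = -0.1°.

|H| = 1 (-0.0 dB), φ = -0.1°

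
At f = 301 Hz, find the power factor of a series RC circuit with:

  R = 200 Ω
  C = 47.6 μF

Step 1 — Angular frequency: ω = 2π·f = 2π·301 = 1891 rad/s.
Step 2 — Component impedances:
  R: Z = R = 200 Ω
  C: Z = 1/(jωC) = -j/(ω·C) = 0 - j11.11 Ω
Step 3 — Series combination: Z_total = R + C = 200 - j11.11 Ω = 200.3∠-3.2° Ω.
Step 4 — Power factor: PF = cos(φ) = Re(Z)/|Z| = 200/200.3 = 0.9985.
Step 5 — Type: Im(Z) = -11.11 ⇒ leading (phase φ = -3.2°).

PF = 0.9985 (leading, φ = -3.2°)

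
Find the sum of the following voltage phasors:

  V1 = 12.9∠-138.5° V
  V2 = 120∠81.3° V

Step 1 — Convert each phasor to rectangular form:
  V1 = 12.9·(cos(-138.5°) + j·sin(-138.5°)) = -9.662 - j8.548 V
  V2 = 120·(cos(81.3°) + j·sin(81.3°)) = 18.15 + j118.6 V
Step 2 — Sum components: V_total = 8.49 + j110.1 V.
Step 3 — Convert to polar: |V_total| = 110.4 V, ∠V_total = 85.6°.

V_total = 110.4∠85.6° V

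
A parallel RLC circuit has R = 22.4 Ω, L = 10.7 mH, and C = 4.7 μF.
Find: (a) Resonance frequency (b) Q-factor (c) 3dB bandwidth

Step 1 — Resonance: ω₀ = 1/√(LC) = 1/√(0.0107·4.7e-06) = 4459 rad/s.
Step 2 — f₀ = ω₀/(2π) = 709.7 Hz.
Step 3 — Parallel Q: Q = R/(ω₀L) = 22.4/(4459·0.0107) = 0.4695.
Step 4 — Bandwidth: Δω = ω₀/Q = 9498 rad/s; BW = Δω/(2π) = 1512 Hz.

(a) f₀ = 709.7 Hz  (b) Q = 0.4695  (c) BW = 1512 Hz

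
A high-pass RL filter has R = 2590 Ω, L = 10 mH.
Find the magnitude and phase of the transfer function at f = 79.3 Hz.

Step 1 — Angular frequency: ω = 2π·79.3 = 498.3 rad/s.
Step 2 — Transfer function: H(jω) = jωL/(R + jωL).
Step 3 — Numerator jωL = j·4.983; denominator R + jωL = 2590 + j4.983.
Step 4 — H = 3.701e-06 + j0.001924.
Step 5 — Magnitude: |H| = 0.001924 (-54.3 dB); phase: φ = 89.9°.

|H| = 0.001924 (-54.3 dB), φ = 89.9°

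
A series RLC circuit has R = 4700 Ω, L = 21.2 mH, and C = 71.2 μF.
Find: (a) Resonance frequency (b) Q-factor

Step 1 — Resonance condition Im(Z)=0 gives ω₀ = 1/√(LC).
Step 2 — ω₀ = 1/√(0.0212·7.12e-05) = 813.9 rad/s.
Step 3 — f₀ = ω₀/(2π) = 129.5 Hz.
Step 4 — Series Q: Q = ω₀L/R = 813.9·0.0212/4700 = 0.003671.

(a) f₀ = 129.5 Hz  (b) Q = 0.003671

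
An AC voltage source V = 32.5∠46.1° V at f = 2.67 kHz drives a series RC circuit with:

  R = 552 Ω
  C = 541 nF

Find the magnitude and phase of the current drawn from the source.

Step 1 — Angular frequency: ω = 2π·f = 2π·2670 = 1.678e+04 rad/s.
Step 2 — Component impedances:
  R: Z = R = 552 Ω
  C: Z = 1/(jωC) = -j/(ω·C) = 0 - j110.2 Ω
Step 3 — Series combination: Z_total = R + C = 552 - j110.2 Ω = 562.9∠-11.3° Ω.
Step 4 — Source phasor: V = 32.5∠46.1° V = 22.54 + j23.42 V.
Step 5 — Ohm's law: I = V / Z_total = (22.54 + j23.42) / (552 - j110.2) = 0.03112 + j0.04863 A.
Step 6 — Convert to polar: |I| = 0.05774 A, ∠I = 57.4°.

I = 0.05774∠57.4° A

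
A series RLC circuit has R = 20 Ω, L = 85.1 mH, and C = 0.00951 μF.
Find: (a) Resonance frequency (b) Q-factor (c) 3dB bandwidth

Step 1 — Resonance: ω₀ = 1/√(LC) = 1/√(0.0851·9.51e-09) = 3.515e+04 rad/s.
Step 2 — f₀ = ω₀/(2π) = 5595 Hz.
Step 3 — Series Q: Q = ω₀L/R = 3.515e+04·0.0851/20 = 149.6.
Step 4 — Bandwidth: Δω = ω₀/Q = 235 rad/s; BW = Δω/(2π) = 37.4 Hz.

(a) f₀ = 5595 Hz  (b) Q = 149.6  (c) BW = 37.4 Hz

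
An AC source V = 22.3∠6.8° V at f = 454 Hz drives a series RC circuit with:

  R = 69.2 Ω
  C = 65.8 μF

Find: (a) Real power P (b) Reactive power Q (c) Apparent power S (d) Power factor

Step 1 — Angular frequency: ω = 2π·f = 2π·454 = 2853 rad/s.
Step 2 — Component impedances:
  R: Z = R = 69.2 Ω
  C: Z = 1/(jωC) = -j/(ω·C) = 0 - j5.328 Ω
Step 3 — Series combination: Z_total = R + C = 69.2 - j5.328 Ω = 69.4∠-4.4° Ω.
Step 4 — Source phasor: V = 22.3∠6.8° V = 22.14 + j2.64 V.
Step 5 — Current: I = V / Z = 0.3152 + j0.06242 A = 0.3213∠11.2° A.
Step 6 — Complex power: S = V·I* = 7.144 - j0.55 VA.
Step 7 — Real power: P = Re(S) = 7.144 W.
Step 8 — Reactive power: Q = Im(S) = -0.55 VAR.
Step 9 — Apparent power: |S| = 7.165 VA.
Step 10 — Power factor: PF = P/|S| = 0.997 (leading).

(a) P = 7.144 W  (b) Q = -0.55 VAR  (c) S = 7.165 VA  (d) PF = 0.997 (leading)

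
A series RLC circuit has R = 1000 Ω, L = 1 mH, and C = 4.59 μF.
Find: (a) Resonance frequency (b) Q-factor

Step 1 — Resonance condition Im(Z)=0 gives ω₀ = 1/√(LC).
Step 2 — ω₀ = 1/√(0.001·4.59e-06) = 1.476e+04 rad/s.
Step 3 — f₀ = ω₀/(2π) = 2349 Hz.
Step 4 — Series Q: Q = ω₀L/R = 1.476e+04·0.001/1000 = 0.01476.

(a) f₀ = 2349 Hz  (b) Q = 0.01476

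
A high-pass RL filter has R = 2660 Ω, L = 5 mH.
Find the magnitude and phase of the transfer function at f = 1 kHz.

Step 1 — Angular frequency: ω = 2π·1000 = 6283 rad/s.
Step 2 — Transfer function: H(jω) = jωL/(R + jωL).
Step 3 — Numerator jωL = j·31.42; denominator R + jωL = 2660 + j31.42.
Step 4 — H = 0.0001395 + j0.01181.
Step 5 — Magnitude: |H| = 0.01181 (-38.6 dB); phase: φ = 89.3°.

|H| = 0.01181 (-38.6 dB), φ = 89.3°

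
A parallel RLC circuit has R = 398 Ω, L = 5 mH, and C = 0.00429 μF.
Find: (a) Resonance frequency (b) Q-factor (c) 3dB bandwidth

Step 1 — Resonance: ω₀ = 1/√(LC) = 1/√(0.005·4.29e-09) = 2.159e+05 rad/s.
Step 2 — f₀ = ω₀/(2π) = 3.436e+04 Hz.
Step 3 — Parallel Q: Q = R/(ω₀L) = 398/(2.159e+05·0.005) = 0.3687.
Step 4 — Bandwidth: Δω = ω₀/Q = 5.857e+05 rad/s; BW = Δω/(2π) = 9.321e+04 Hz.

(a) f₀ = 3.436e+04 Hz  (b) Q = 0.3687  (c) BW = 9.321e+04 Hz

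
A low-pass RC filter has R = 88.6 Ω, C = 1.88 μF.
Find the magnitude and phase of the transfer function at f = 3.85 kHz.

Step 1 — Angular frequency: ω = 2π·3850 = 2.419e+04 rad/s.
Step 2 — Transfer function: H(jω) = 1/(1 + jωRC).
Step 3 — Denominator: 1 + jωRC = 1 + j·2.419e+04·88.6·1.88e-06 = 1 + j4.029.
Step 4 — H = 0.05802 - j0.2338.
Step 5 — Magnitude: |H| = 0.2409 (-12.4 dB); phase: φ = -76.1°.

|H| = 0.2409 (-12.4 dB), φ = -76.1°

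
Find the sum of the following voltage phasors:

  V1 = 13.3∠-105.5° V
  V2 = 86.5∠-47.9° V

Step 1 — Convert each phasor to rectangular form:
  V1 = 13.3·(cos(-105.5°) + j·sin(-105.5°)) = -3.554 - j12.82 V
  V2 = 86.5·(cos(-47.9°) + j·sin(-47.9°)) = 57.99 - j64.18 V
Step 2 — Sum components: V_total = 54.44 - j77 V.
Step 3 — Convert to polar: |V_total| = 94.3 V, ∠V_total = -54.7°.

V_total = 94.3∠-54.7° V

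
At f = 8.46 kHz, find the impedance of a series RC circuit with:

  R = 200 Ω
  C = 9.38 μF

Step 1 — Angular frequency: ω = 2π·f = 2π·8460 = 5.316e+04 rad/s.
Step 2 — Component impedances:
  R: Z = R = 200 Ω
  C: Z = 1/(jωC) = -j/(ω·C) = 0 - j2.006 Ω
Step 3 — Series combination: Z_total = R + C = 200 - j2.006 Ω = 200∠-0.6° Ω.

Z = 200 - j2.006 Ω = 200∠-0.6° Ω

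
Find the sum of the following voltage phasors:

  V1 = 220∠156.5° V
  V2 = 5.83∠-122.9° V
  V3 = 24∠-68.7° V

Step 1 — Convert each phasor to rectangular form:
  V1 = 220·(cos(156.5°) + j·sin(156.5°)) = -201.8 + j87.72 V
  V2 = 5.83·(cos(-122.9°) + j·sin(-122.9°)) = -3.167 - j4.895 V
  V3 = 24·(cos(-68.7°) + j·sin(-68.7°)) = 8.718 - j22.36 V
Step 2 — Sum components: V_total = -196.2 + j60.47 V.
Step 3 — Convert to polar: |V_total| = 205.3 V, ∠V_total = 162.9°.

V_total = 205.3∠162.9° V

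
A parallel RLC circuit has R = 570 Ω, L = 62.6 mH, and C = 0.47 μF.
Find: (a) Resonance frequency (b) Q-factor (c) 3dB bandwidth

Step 1 — Resonance: ω₀ = 1/√(LC) = 1/√(0.0626·4.7e-07) = 5830 rad/s.
Step 2 — f₀ = ω₀/(2π) = 927.9 Hz.
Step 3 — Parallel Q: Q = R/(ω₀L) = 570/(5830·0.0626) = 1.562.
Step 4 — Bandwidth: Δω = ω₀/Q = 3733 rad/s; BW = Δω/(2π) = 594.1 Hz.

(a) f₀ = 927.9 Hz  (b) Q = 1.562  (c) BW = 594.1 Hz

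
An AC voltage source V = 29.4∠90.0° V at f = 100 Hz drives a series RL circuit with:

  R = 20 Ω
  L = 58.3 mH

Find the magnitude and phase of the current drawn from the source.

Step 1 — Angular frequency: ω = 2π·f = 2π·100 = 628.3 rad/s.
Step 2 — Component impedances:
  R: Z = R = 20 Ω
  L: Z = jωL = j·628.3·0.0583 = 0 + j36.63 Ω
Step 3 — Series combination: Z_total = R + L = 20 + j36.63 Ω = 41.74∠61.4° Ω.
Step 4 — Source phasor: V = 29.4∠90.0° V = 0 + j29.4 V.
Step 5 — Ohm's law: I = V / Z_total = (0 + j29.4) / (20 + j36.63) = 0.6183 + j0.3376 A.
Step 6 — Convert to polar: |I| = 0.7044 A, ∠I = 28.6°.

I = 0.7044∠28.6° A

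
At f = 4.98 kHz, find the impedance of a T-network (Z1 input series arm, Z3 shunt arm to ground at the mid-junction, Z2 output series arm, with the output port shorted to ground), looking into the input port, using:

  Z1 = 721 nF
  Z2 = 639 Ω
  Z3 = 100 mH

Step 1 — Angular frequency: ω = 2π·f = 2π·4980 = 3.129e+04 rad/s.
Step 2 — Component impedances:
  Z1: Z = 1/(jωC) = -j/(ω·C) = 0 - j44.33 Ω
  Z2: Z = R = 639 Ω
  Z3: Z = jωL = j·3.129e+04·0.1 = 0 + j3129 Ω
Step 3 — With the output port shorted to ground, the output series arm Z2 runs from the junction to ground; the shunt arm Z3 also runs from the junction to ground. They appear in parallel: Z3 || Z2 = 613.4 + j125.3 Ω.
Step 4 — Series with input arm Z1: Z_in = Z1 + (Z3 || Z2) = 613.4 + j80.94 Ω = 618.7∠7.5° Ω.

Z = 613.4 + j80.94 Ω = 618.7∠7.5° Ω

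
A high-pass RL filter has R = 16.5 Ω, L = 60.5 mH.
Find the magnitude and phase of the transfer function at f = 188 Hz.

Step 1 — Angular frequency: ω = 2π·188 = 1181 rad/s.
Step 2 — Transfer function: H(jω) = jωL/(R + jωL).
Step 3 — Numerator jωL = j·71.46; denominator R + jωL = 16.5 + j71.46.
Step 4 — H = 0.9494 + j0.2192.
Step 5 — Magnitude: |H| = 0.9744 (-0.2 dB); phase: φ = 13.0°.

|H| = 0.9744 (-0.2 dB), φ = 13.0°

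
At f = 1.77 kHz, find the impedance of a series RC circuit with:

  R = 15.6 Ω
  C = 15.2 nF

Step 1 — Angular frequency: ω = 2π·f = 2π·1770 = 1.112e+04 rad/s.
Step 2 — Component impedances:
  R: Z = R = 15.6 Ω
  C: Z = 1/(jωC) = -j/(ω·C) = 0 - j5916 Ω
Step 3 — Series combination: Z_total = R + C = 15.6 - j5916 Ω = 5916∠-89.8° Ω.

Z = 15.6 - j5916 Ω = 5916∠-89.8° Ω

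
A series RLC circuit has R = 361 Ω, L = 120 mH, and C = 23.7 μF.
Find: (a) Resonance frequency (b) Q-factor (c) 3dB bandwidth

Step 1 — Resonance: ω₀ = 1/√(LC) = 1/√(0.12·2.37e-05) = 593 rad/s.
Step 2 — f₀ = ω₀/(2π) = 94.37 Hz.
Step 3 — Series Q: Q = ω₀L/R = 593·0.12/361 = 0.1971.
Step 4 — Bandwidth: Δω = ω₀/Q = 3008 rad/s; BW = Δω/(2π) = 478.8 Hz.

(a) f₀ = 94.37 Hz  (b) Q = 0.1971  (c) BW = 478.8 Hz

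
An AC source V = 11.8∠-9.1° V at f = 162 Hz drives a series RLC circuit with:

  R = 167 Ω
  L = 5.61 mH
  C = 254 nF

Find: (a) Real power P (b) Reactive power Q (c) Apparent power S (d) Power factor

Step 1 — Angular frequency: ω = 2π·f = 2π·162 = 1018 rad/s.
Step 2 — Component impedances:
  R: Z = R = 167 Ω
  L: Z = jωL = j·1018·0.00561 = 0 + j5.71 Ω
  C: Z = 1/(jωC) = -j/(ω·C) = 0 - j3868 Ω
Step 3 — Series combination: Z_total = R + L + C = 167 - j3862 Ω = 3866∠-87.5° Ω.
Step 4 — Source phasor: V = 11.8∠-9.1° V = 11.65 - j1.866 V.
Step 5 — Current: I = V / Z = 0.0006125 + j0.00299 A = 0.003052∠78.4° A.
Step 6 — Complex power: S = V·I* = 0.001556 - j0.03599 VA.
Step 7 — Real power: P = Re(S) = 0.001556 W.
Step 8 — Reactive power: Q = Im(S) = -0.03599 VAR.
Step 9 — Apparent power: |S| = 0.03602 VA.
Step 10 — Power factor: PF = P/|S| = 0.0432 (leading).

(a) P = 0.001556 W  (b) Q = -0.03599 VAR  (c) S = 0.03602 VA  (d) PF = 0.0432 (leading)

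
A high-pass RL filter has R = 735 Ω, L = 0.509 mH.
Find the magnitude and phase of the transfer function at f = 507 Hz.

Step 1 — Angular frequency: ω = 2π·507 = 3186 rad/s.
Step 2 — Transfer function: H(jω) = jωL/(R + jωL).
Step 3 — Numerator jωL = j·1.621; denominator R + jωL = 735 + j1.621.
Step 4 — H = 4.867e-06 + j0.002206.
Step 5 — Magnitude: |H| = 0.002206 (-53.1 dB); phase: φ = 89.9°.

|H| = 0.002206 (-53.1 dB), φ = 89.9°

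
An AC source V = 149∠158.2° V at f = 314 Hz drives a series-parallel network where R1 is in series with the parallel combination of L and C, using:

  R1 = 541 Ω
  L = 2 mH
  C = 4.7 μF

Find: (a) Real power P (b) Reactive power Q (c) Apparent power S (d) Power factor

Step 1 — Angular frequency: ω = 2π·f = 2π·314 = 1973 rad/s.
Step 2 — Component impedances:
  R1: Z = R = 541 Ω
  L: Z = jωL = j·1973·0.002 = 0 + j3.946 Ω
  C: Z = 1/(jωC) = -j/(ω·C) = 0 - j107.8 Ω
Step 3 — Parallel branch: L || C = 1/(1/L + 1/C) = 0 + j4.096 Ω.
Step 4 — Series with R1: Z_total = R1 + (L || C) = 541 + j4.096 Ω = 541∠0.4° Ω.
Step 5 — Source phasor: V = 149∠158.2° V = -138.3 + j55.33 V.
Step 6 — Current: I = V / Z = -0.2549 + j0.1042 A = 0.2754∠157.8° A.
Step 7 — Complex power: S = V·I* = 41.03 + j0.3107 VA.
Step 8 — Real power: P = Re(S) = 41.03 W.
Step 9 — Reactive power: Q = Im(S) = 0.3107 VAR.
Step 10 — Apparent power: |S| = 41.04 VA.
Step 11 — Power factor: PF = P/|S| = 1 (lagging).

(a) P = 41.03 W  (b) Q = 0.3107 VAR  (c) S = 41.04 VA  (d) PF = 1 (lagging)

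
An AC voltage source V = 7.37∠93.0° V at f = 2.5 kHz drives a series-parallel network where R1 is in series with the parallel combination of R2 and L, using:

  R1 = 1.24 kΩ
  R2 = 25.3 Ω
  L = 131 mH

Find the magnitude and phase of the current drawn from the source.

Step 1 — Angular frequency: ω = 2π·f = 2π·2500 = 1.571e+04 rad/s.
Step 2 — Component impedances:
  R1: Z = R = 1240 Ω
  R2: Z = R = 25.3 Ω
  L: Z = jωL = j·1.571e+04·0.131 = 0 + j2058 Ω
Step 3 — Parallel branch: R2 || L = 1/(1/R2 + 1/L) = 25.3 + j0.311 Ω.
Step 4 — Series with R1: Z_total = R1 + (R2 || L) = 1265 + j0.311 Ω = 1265∠0.0° Ω.
Step 5 — Source phasor: V = 7.37∠93.0° V = -0.3857 + j7.36 V.
Step 6 — Ohm's law: I = V / Z_total = (-0.3857 + j7.36) / (1265 + j0.311) = -0.0003034 + j0.005817 A.
Step 7 — Convert to polar: |I| = 0.005825 A, ∠I = 93.0°.

I = 0.005825∠93.0° A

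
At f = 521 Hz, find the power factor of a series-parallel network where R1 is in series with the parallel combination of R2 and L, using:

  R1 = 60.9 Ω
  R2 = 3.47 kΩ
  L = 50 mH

Step 1 — Angular frequency: ω = 2π·f = 2π·521 = 3274 rad/s.
Step 2 — Component impedances:
  R1: Z = R = 60.9 Ω
  R2: Z = R = 3470 Ω
  L: Z = jωL = j·3274·0.05 = 0 + j163.7 Ω
Step 3 — Parallel branch: R2 || L = 1/(1/R2 + 1/L) = 7.703 + j163.3 Ω.
Step 4 — Series with R1: Z_total = R1 + (R2 || L) = 68.6 + j163.3 Ω = 177.1∠67.2° Ω.
Step 5 — Power factor: PF = cos(φ) = Re(Z)/|Z| = 68.603/177.14 = 0.3873.
Step 6 — Type: Im(Z) = 163.3 ⇒ lagging (phase φ = 67.2°).

PF = 0.3873 (lagging, φ = 67.2°)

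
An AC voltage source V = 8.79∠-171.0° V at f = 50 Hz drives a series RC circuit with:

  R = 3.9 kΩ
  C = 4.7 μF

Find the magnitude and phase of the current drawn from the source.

Step 1 — Angular frequency: ω = 2π·f = 2π·50 = 314.2 rad/s.
Step 2 — Component impedances:
  R: Z = R = 3900 Ω
  C: Z = 1/(jωC) = -j/(ω·C) = 0 - j677.3 Ω
Step 3 — Series combination: Z_total = R + C = 3900 - j677.3 Ω = 3958∠-9.9° Ω.
Step 4 — Source phasor: V = 8.79∠-171.0° V = -8.682 - j1.375 V.
Step 5 — Ohm's law: I = V / Z_total = (-8.682 - j1.375) / (3900 - j677.3) = -0.002101 - j0.0007175 A.
Step 6 — Convert to polar: |I| = 0.002221 A, ∠I = -161.1°.

I = 0.002221∠-161.1° A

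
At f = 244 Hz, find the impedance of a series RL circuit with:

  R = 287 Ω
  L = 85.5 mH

Step 1 — Angular frequency: ω = 2π·f = 2π·244 = 1533 rad/s.
Step 2 — Component impedances:
  R: Z = R = 287 Ω
  L: Z = jωL = j·1533·0.0855 = 0 + j131.1 Ω
Step 3 — Series combination: Z_total = R + L = 287 + j131.1 Ω = 315.5∠24.5° Ω.

Z = 287 + j131.1 Ω = 315.5∠24.5° Ω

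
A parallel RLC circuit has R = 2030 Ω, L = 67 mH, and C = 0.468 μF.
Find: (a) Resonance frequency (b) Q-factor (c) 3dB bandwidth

Step 1 — Resonance: ω₀ = 1/√(LC) = 1/√(0.067·4.68e-07) = 5647 rad/s.
Step 2 — f₀ = ω₀/(2π) = 898.8 Hz.
Step 3 — Parallel Q: Q = R/(ω₀L) = 2030/(5647·0.067) = 5.365.
Step 4 — Bandwidth: Δω = ω₀/Q = 1053 rad/s; BW = Δω/(2π) = 167.5 Hz.

(a) f₀ = 898.8 Hz  (b) Q = 5.365  (c) BW = 167.5 Hz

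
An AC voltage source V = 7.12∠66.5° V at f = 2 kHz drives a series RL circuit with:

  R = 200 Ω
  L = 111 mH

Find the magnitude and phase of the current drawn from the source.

Step 1 — Angular frequency: ω = 2π·f = 2π·2000 = 1.257e+04 rad/s.
Step 2 — Component impedances:
  R: Z = R = 200 Ω
  L: Z = jωL = j·1.257e+04·0.111 = 0 + j1395 Ω
Step 3 — Series combination: Z_total = R + L = 200 + j1395 Ω = 1409∠81.8° Ω.
Step 4 — Source phasor: V = 7.12∠66.5° V = 2.839 + j6.529 V.
Step 5 — Ohm's law: I = V / Z_total = (2.839 + j6.529) / (200 + j1395) = 0.004873 - j0.001337 A.
Step 6 — Convert to polar: |I| = 0.005053 A, ∠I = -15.3°.

I = 0.005053∠-15.3° A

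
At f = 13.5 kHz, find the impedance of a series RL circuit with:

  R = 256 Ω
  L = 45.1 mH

Step 1 — Angular frequency: ω = 2π·f = 2π·1.35e+04 = 8.482e+04 rad/s.
Step 2 — Component impedances:
  R: Z = R = 256 Ω
  L: Z = jωL = j·8.482e+04·0.0451 = 0 + j3826 Ω
Step 3 — Series combination: Z_total = R + L = 256 + j3826 Ω = 3834∠86.2° Ω.

Z = 256 + j3826 Ω = 3834∠86.2° Ω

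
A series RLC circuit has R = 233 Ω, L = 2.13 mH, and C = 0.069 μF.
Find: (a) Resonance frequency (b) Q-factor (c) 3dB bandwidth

Step 1 — Resonance condition Im(Z)=0 gives ω₀ = 1/√(LC).
Step 2 — ω₀ = 1/√(0.00213·6.9e-08) = 8.249e+04 rad/s.
Step 3 — f₀ = ω₀/(2π) = 1.313e+04 Hz.
Step 4 — Series Q: Q = ω₀L/R = 8.249e+04·0.00213/233 = 0.7541.
Step 5 — 3dB bandwidth: Δω = ω₀/Q = 1.094e+05 rad/s; BW = Δω/(2π) = 1.741e+04 Hz.

(a) f₀ = 1.313e+04 Hz  (b) Q = 0.7541  (c) BW = 1.741e+04 Hz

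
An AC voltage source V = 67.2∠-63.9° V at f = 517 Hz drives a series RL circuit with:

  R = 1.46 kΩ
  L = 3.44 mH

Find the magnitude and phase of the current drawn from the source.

Step 1 — Angular frequency: ω = 2π·f = 2π·517 = 3248 rad/s.
Step 2 — Component impedances:
  R: Z = R = 1460 Ω
  L: Z = jωL = j·3248·0.00344 = 0 + j11.17 Ω
Step 3 — Series combination: Z_total = R + L = 1460 + j11.17 Ω = 1460∠0.4° Ω.
Step 4 — Source phasor: V = 67.2∠-63.9° V = 29.56 - j60.35 V.
Step 5 — Ohm's law: I = V / Z_total = (29.56 - j60.35) / (1460 + j11.17) = 0.01993 - j0.04149 A.
Step 6 — Convert to polar: |I| = 0.04603 A, ∠I = -64.3°.

I = 0.04603∠-64.3° A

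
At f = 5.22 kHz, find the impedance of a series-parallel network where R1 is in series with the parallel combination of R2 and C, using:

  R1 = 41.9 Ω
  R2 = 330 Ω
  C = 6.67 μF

Step 1 — Angular frequency: ω = 2π·f = 2π·5220 = 3.28e+04 rad/s.
Step 2 — Component impedances:
  R1: Z = R = 41.9 Ω
  R2: Z = R = 330 Ω
  C: Z = 1/(jωC) = -j/(ω·C) = 0 - j4.571 Ω
Step 3 — Parallel branch: R2 || C = 1/(1/R2 + 1/C) = 0.06331 - j4.57 Ω.
Step 4 — Series with R1: Z_total = R1 + (R2 || C) = 41.96 - j4.57 Ω = 42.21∠-6.2° Ω.

Z = 41.96 - j4.57 Ω = 42.21∠-6.2° Ω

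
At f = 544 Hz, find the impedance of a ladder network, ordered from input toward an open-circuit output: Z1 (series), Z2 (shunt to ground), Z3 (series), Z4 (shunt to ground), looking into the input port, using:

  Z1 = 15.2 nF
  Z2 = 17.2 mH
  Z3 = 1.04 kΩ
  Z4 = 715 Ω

Step 1 — Angular frequency: ω = 2π·f = 2π·544 = 3418 rad/s.
Step 2 — Component impedances:
  Z1: Z = 1/(jωC) = -j/(ω·C) = 0 - j1.925e+04 Ω
  Z2: Z = jωL = j·3418·0.0172 = 0 + j58.79 Ω
  Z3: Z = R = 1040 Ω
  Z4: Z = R = 715 Ω
Step 3 — Ladder network (open output): work backward from the far end, alternating series and parallel combinations. Z_in = 1.967 - j1.919e+04 Ω = 1.919e+04∠-90.0° Ω.

Z = 1.967 - j1.919e+04 Ω = 1.919e+04∠-90.0° Ω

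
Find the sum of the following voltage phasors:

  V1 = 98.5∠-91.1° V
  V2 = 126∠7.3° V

Step 1 — Convert each phasor to rectangular form:
  V1 = 98.5·(cos(-91.1°) + j·sin(-91.1°)) = -1.891 - j98.48 V
  V2 = 126·(cos(7.3°) + j·sin(7.3°)) = 125 + j16.01 V
Step 2 — Sum components: V_total = 123.1 - j82.47 V.
Step 3 — Convert to polar: |V_total| = 148.2 V, ∠V_total = -33.8°.

V_total = 148.2∠-33.8° V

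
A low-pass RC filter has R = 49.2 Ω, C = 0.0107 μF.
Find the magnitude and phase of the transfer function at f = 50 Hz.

Step 1 — Angular frequency: ω = 2π·50 = 314.2 rad/s.
Step 2 — Transfer function: H(jω) = 1/(1 + jωRC).
Step 3 — Denominator: 1 + jωRC = 1 + j·314.2·49.2·1.07e-08 = 1 + j0.0001654.
Step 4 — H = 1 - j0.0001654.
Step 5 — Magnitude: |H| = 1 (-0.0 dB); phase: φ = -0.0°.

|H| = 1 (-0.0 dB), φ = -0.0°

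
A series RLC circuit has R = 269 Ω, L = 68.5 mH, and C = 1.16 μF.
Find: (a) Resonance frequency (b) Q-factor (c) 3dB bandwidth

Step 1 — Resonance: ω₀ = 1/√(LC) = 1/√(0.0685·1.16e-06) = 3548 rad/s.
Step 2 — f₀ = ω₀/(2π) = 564.6 Hz.
Step 3 — Series Q: Q = ω₀L/R = 3548·0.0685/269 = 0.9034.
Step 4 — Bandwidth: Δω = ω₀/Q = 3927 rad/s; BW = Δω/(2π) = 625 Hz.

(a) f₀ = 564.6 Hz  (b) Q = 0.9034  (c) BW = 625 Hz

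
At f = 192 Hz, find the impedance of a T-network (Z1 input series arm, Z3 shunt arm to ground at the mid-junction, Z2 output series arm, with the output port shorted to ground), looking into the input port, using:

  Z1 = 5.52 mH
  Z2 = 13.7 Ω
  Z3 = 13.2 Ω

Step 1 — Angular frequency: ω = 2π·f = 2π·192 = 1206 rad/s.
Step 2 — Component impedances:
  Z1: Z = jωL = j·1206·0.00552 = 0 + j6.659 Ω
  Z2: Z = R = 13.7 Ω
  Z3: Z = R = 13.2 Ω
Step 3 — With the output port shorted to ground, the output series arm Z2 runs from the junction to ground; the shunt arm Z3 also runs from the junction to ground. They appear in parallel: Z3 || Z2 = 6.723 Ω.
Step 4 — Series with input arm Z1: Z_in = Z1 + (Z3 || Z2) = 6.723 + j6.659 Ω = 9.463∠44.7° Ω.

Z = 6.723 + j6.659 Ω = 9.463∠44.7° Ω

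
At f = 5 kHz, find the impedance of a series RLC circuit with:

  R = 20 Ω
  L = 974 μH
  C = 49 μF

Step 1 — Angular frequency: ω = 2π·f = 2π·5000 = 3.142e+04 rad/s.
Step 2 — Component impedances:
  R: Z = R = 20 Ω
  L: Z = jωL = j·3.142e+04·0.000974 = 0 + j30.6 Ω
  C: Z = 1/(jωC) = -j/(ω·C) = 0 - j0.6496 Ω
Step 3 — Series combination: Z_total = R + L + C = 20 + j29.95 Ω = 36.01∠56.3° Ω.

Z = 20 + j29.95 Ω = 36.01∠56.3° Ω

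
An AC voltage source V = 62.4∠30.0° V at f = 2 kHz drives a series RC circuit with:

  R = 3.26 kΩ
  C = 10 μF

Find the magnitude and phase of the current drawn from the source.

Step 1 — Angular frequency: ω = 2π·f = 2π·2000 = 1.257e+04 rad/s.
Step 2 — Component impedances:
  R: Z = R = 3260 Ω
  C: Z = 1/(jωC) = -j/(ω·C) = 0 - j7.958 Ω
Step 3 — Series combination: Z_total = R + C = 3260 - j7.958 Ω = 3260∠-0.1° Ω.
Step 4 — Source phasor: V = 62.4∠30.0° V = 54.04 + j31.2 V.
Step 5 — Ohm's law: I = V / Z_total = (54.04 + j31.2) / (3260 - j7.958) = 0.01655 + j0.009611 A.
Step 6 — Convert to polar: |I| = 0.01914 A, ∠I = 30.1°.

I = 0.01914∠30.1° A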